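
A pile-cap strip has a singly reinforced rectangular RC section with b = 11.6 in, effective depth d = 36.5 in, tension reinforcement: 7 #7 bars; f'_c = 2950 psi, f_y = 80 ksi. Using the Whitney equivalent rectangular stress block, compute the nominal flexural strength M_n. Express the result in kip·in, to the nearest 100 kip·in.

M_n ≈ 10300 kip·in

A_s = 7 × 0.6 = 4.2 in².
T = A_s f_y = 4.2 × 80 = 336 kips.
a = T/(0.85 f'_c b) = 336/(0.85 × 2.95 × 11.6) = 11.552 in.
M_n = T(d − a/2) = 336 × (36.5 − 5.776) = 10323.3 kip·in.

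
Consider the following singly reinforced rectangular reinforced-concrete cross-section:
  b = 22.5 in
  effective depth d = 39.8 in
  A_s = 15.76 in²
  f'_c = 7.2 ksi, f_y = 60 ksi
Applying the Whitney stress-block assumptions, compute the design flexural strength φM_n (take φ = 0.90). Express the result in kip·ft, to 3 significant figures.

T = A_s f_y = 15.76 × 60 = 945.6 kips.
a = T/(0.85 f'_c b) = 945.6/(0.85 × 7.2 × 22.5) = 6.867 in.
M_n = T(d − a/2) = 945.6 × (39.8 − 3.4335) = 34388.2 kip·in = 34388.2/12 = 2865.68 kip·ft.
φM_n = 0.90 × 2865.68 = 2579.11 kip·ft.

φM_n ≈ 2580 kip·ft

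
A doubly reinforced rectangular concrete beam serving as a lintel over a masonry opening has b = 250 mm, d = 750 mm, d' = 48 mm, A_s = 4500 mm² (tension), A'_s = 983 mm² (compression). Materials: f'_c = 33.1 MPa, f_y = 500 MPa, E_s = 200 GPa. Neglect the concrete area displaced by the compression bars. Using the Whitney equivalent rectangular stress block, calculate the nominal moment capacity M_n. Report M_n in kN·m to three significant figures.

M_n ≈ 1440 kN·m

Assume both tension and compression steel yield.
Net tension couple steel: A_s − A'_s = 3517 mm².
a = (A_s − A'_s) f_y / (0.85 f'_c b) = 1758500/(0.85 × 33.1 × 250) = 250.01 mm.
c = a/β₁ = 250.01/0.814 = 307.14 mm; ε'_s = 0.003(c − d')/c = 0.0025 ≥ f_y/E_s = 0.0025, so compression steel does yield.
M_n = (A_s − A'_s) f_y (d − a/2) + A'_s f_y (d − d') = [1758500 × (750 − 125.005) + 491500 × (750 − 48)] × 10⁻⁶ = 1099.05 + 345.03 = 1444.08 kN·m.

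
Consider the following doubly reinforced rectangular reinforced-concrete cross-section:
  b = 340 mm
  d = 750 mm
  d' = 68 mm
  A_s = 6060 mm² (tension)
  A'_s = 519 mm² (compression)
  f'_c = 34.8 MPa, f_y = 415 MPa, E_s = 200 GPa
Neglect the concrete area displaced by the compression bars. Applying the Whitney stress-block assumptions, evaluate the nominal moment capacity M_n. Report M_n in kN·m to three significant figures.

Assume both tension and compression steel yield.
Net tension couple steel: A_s − A'_s = 5541 mm².
a = (A_s − A'_s) f_y / (0.85 f'_c b) = 2299515/(0.85 × 34.8 × 340) = 228.64 mm.
c = a/β₁ = 228.64/0.801 = 285.44 mm; ε'_s = 0.003(c − d')/c = 0.0023 ≥ f_y/E_s = 0.0021, so compression steel does yield.
M_n = (A_s − A'_s) f_y (d − a/2) + A'_s f_y (d − d') = [2299515 × (750 − 114.32) + 215385 × (750 − 68)] × 10⁻⁶ = 1461.76 + 146.89 = 1608.65 kN·m.

M_n ≈ 1610 kN·m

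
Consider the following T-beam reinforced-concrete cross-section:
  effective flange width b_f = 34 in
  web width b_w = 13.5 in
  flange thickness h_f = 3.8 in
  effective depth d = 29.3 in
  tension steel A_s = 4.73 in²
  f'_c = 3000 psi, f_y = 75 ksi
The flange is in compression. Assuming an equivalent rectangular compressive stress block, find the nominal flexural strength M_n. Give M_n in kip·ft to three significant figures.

M_n ≈ 805 kip·ft

Tension: T = A_s f_y = 4.73 × 75 = 354.75 kips.
Try a within the flange: a = T/(0.85 f'_c b_f) = 354.75/(0.85 × 3 × 34) = 4.092 in.
a = 4.092 > h_f = 3.8 in: the block extends into the web. Split into flange-overhang and web parts.
C_f = 0.85 f'_c (b_f − b_w) h_f = 0.85 × 3 × (34 − 13.5) × 3.8 = 198.6 kips.
Remaining web compression depth: a_w = (T − C_f)/(0.85 f'_c b_w) = (354.75 − 198.6)/(0.85 × 3 × 13.5) = 4.536 in.
M_n = C_f(d − h_f/2) + (T − C_f)(d − a_w/2) = 198.6 × (29.3 − 1.9) + 156.15 × (29.3 − 2.268) = 5441.6 + 4221.0 = 9662.6 kip·in.
M_n = 9662.6/12 = 805.22 kip·ft.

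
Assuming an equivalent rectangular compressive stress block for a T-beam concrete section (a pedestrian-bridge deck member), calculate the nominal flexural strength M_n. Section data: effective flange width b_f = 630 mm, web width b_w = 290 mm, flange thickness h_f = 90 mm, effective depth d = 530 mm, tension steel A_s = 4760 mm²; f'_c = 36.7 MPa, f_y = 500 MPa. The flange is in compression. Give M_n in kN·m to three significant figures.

Tension: T = A_s f_y = 4760 × 500 = 2380000 N.
Try a within the flange: a = T/(0.85 f'_c b_f) = 2380000/(0.85 × 36.7 × 630) = 121.10 mm.
a = 121.10 > h_f = 90 mm: the block extends into the web. Split into flange-overhang and web parts.
C_f = 0.85 f'_c (b_f − b_w) h_f = 0.85 × 36.7 × (630 − 290) × 90 = 954567 N.
Remaining web compression depth: a_w = (T − C_f)/(0.85 f'_c b_w) = (2380000 − 954567)/(0.85 × 36.7 × 290) = 157.57 mm.
M_n = C_f(d − h_f/2) + (T − C_f)(d − a_w/2) = 954567 × (530 − 45) + 1425433 × (530 − 78.785) = 462.96 + 643.18 = 1106.14 × 10⁶ N·mm.
M_n = 1106.14 kN·m.

M_n ≈ 1110 kN·m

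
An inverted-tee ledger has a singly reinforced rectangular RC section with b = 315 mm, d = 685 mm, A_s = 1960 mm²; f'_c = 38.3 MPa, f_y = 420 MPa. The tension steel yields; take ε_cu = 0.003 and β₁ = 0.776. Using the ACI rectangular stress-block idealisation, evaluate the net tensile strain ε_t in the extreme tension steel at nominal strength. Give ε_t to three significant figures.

a = A_s f_y/(0.85 f'_c b) = 80.27 mm.
β₁ = 0.776, so c = a/β₁ = 80.27/0.776 = 103.44 mm.
From the linear strain diagram with ε_cu = 0.003: ε_t = 0.003 (d − c)/c = 0.003 × (685 − 103.44)/103.44 = 0.0169.
Since ε_t ≥ 0.005, the section is tension-controlled.

ε_t ≈ 0.0169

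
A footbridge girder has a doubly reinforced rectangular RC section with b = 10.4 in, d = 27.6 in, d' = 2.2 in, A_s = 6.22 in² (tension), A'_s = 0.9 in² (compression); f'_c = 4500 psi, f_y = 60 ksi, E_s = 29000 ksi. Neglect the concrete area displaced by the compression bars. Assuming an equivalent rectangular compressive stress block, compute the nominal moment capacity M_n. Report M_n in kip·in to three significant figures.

M_n ≈ 8900 kip·in

Assume both steels yield.
a = (A_s − A'_s) f_y/(0.85 f'_c b) = (6.22 − 0.9) × 60/(0.85 × 4.5 × 10.4) = 8.024 in.
c = a/β₁ = 8.024/0.825 = 9.726 in; ε'_s = 0.003(c − d')/c = 0.0023 ≥ ε_y = 0.0021, so the compression steel yields.
M_n = (A_s − A'_s) f_y (d − a/2) + A'_s f_y (d − d') = 319.2 × (27.6 − 4.012) + 54 × (27.6 − 2.2) = 7529.3 + 1371.6 = 8900.9 kip·in.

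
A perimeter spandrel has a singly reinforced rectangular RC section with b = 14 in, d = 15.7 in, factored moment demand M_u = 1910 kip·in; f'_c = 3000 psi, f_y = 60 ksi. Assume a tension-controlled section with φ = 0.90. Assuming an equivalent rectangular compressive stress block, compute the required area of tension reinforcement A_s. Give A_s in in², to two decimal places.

A_s ≈ 2.62 in²

M_n = M_u/φ = 1910/0.90 = 2122.22 kip·in.
From M_n = 0.85 f'_c a b (d − a/2):
a = d − √(d² − 2M_n/(0.85 f'_c b)) = 15.7 − √(15.7² − 2 × 2122.22/(0.85 × 3 × 14)) = 4.404 in.
A_s = 0.85 f'_c a b / f_y = 0.85 × 3 × 4.404 × 14 / 60 = 2.620 in².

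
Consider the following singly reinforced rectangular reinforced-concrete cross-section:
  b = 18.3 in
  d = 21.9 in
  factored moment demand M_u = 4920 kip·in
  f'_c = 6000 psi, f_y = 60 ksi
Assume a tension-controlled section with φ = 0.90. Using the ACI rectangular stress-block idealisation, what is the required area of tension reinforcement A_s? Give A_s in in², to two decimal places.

M_n = M_u/φ = 4920/0.90 = 5466.67 kip·in.
From M_n = 0.85 f'_c a b (d − a/2):
a = d − √(d² − 2M_n/(0.85 f'_c b)) = 21.9 − √(21.9² − 2 × 5466.67/(0.85 × 6 × 18.3)) = 2.862 in.
A_s = 0.85 f'_c a b / f_y = 0.85 × 6 × 2.862 × 18.3 / 60 = 4.452 in².

A_s ≈ 4.45 in²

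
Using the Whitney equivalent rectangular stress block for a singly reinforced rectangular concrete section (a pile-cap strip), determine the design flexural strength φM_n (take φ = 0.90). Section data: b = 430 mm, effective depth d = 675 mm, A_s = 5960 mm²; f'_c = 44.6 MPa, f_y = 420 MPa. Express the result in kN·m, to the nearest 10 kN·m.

T = A_s f_y = 5960 × 420 = 2503200 N = 2503.2 kN.
From C = T: a = T/(0.85 f'_c b) = 2503200/(0.85 × 44.6 × 430) = 153.56 mm.
M_n = T(d − a/2) = 2503.2 kN × (675 − 76.78) mm = 1497.46 kN·m.
φM_n = 0.90 × 1497.46 = 1347.71 kN·m.

φM_n ≈ 1350 kN·m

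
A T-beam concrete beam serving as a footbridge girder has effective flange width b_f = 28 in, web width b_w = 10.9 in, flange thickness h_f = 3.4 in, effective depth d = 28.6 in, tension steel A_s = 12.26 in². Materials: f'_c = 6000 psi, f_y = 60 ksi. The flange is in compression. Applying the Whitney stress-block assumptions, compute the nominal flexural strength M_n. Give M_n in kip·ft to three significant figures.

M_n ≈ 1570 kip·ft

Tension: T = A_s f_y = 12.26 × 60 = 735.6 kips.
Try a within the flange: a = T/(0.85 f'_c b_f) = 735.6/(0.85 × 6 × 28) = 5.151 in.
a = 5.151 > h_f = 3.4 in: the block extends into the web. Split into flange-overhang and web parts.
C_f = 0.85 f'_c (b_f − b_w) h_f = 0.85 × 6 × (28 − 10.9) × 3.4 = 296.5 kips.
Remaining web compression depth: a_w = (T − C_f)/(0.85 f'_c b_w) = (735.6 − 296.5)/(0.85 × 6 × 10.9) = 7.899 in.
M_n = C_f(d − h_f/2) + (T − C_f)(d − a_w/2) = 296.5 × (28.6 − 1.7) + 439.1 × (28.6 − 3.9495) = 7975.9 + 10824.0 = 18799.9 kip·in.
M_n = 18799.9/12 = 1566.66 kip·ft.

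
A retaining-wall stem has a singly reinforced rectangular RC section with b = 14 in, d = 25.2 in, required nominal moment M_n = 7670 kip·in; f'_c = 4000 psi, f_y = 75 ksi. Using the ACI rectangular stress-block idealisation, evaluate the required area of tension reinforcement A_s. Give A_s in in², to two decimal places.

A_s ≈ 4.77 in²

From M_n = 0.85 f'_c a b (d − a/2):
a = d − √(d² − 2M_n/(0.85 f'_c b)) = 25.2 − √(25.2² − 2 × 7670/(0.85 × 4 × 14)) = 7.515 in.
A_s = 0.85 f'_c a b / f_y = 0.85 × 4 × 7.515 × 14 / 75 = 4.770 in².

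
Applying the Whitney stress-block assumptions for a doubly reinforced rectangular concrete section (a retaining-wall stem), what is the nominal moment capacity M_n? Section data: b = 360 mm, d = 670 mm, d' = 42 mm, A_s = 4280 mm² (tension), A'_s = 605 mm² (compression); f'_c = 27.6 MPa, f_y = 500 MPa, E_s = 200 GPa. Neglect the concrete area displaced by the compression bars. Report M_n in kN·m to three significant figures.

M_n ≈ 1220 kN·m

Assume both tension and compression steel yield.
Net tension couple steel: A_s − A'_s = 3675 mm².
a = (A_s − A'_s) f_y / (0.85 f'_c b) = 1837500/(0.85 × 27.6 × 360) = 217.57 mm.
c = a/β₁ = 217.57/0.85 = 255.96 mm; ε'_s = 0.003(c − d')/c = 0.0025 ≥ f_y/E_s = 0.0025, so compression steel does yield.
M_n = (A_s − A'_s) f_y (d − a/2) + A'_s f_y (d − d') = [1837500 × (670 − 108.785) + 302500 × (670 − 42)] × 10⁻⁶ = 1031.23 + 189.97 = 1221.20 kN·m.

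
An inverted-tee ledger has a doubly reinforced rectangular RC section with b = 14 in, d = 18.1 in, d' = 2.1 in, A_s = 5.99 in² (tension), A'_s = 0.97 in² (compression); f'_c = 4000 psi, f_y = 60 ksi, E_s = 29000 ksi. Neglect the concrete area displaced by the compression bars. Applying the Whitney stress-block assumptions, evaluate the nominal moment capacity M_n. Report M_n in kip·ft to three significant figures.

Assume both steels yield.
a = (A_s − A'_s) f_y/(0.85 f'_c b) = (5.99 − 0.97) × 60/(0.85 × 4 × 14) = 6.328 in.
c = a/β₁ = 6.328/0.85 = 7.445 in; ε'_s = 0.003(c − d')/c = 0.0022 ≥ ε_y = 0.0021, so the compression steel yields.
M_n = (A_s − A'_s) f_y (d − a/2) + A'_s f_y (d − d') = 301.2 × (18.1 − 3.164) + 58.2 × (18.1 − 2.1) = 4498.7 + 931.2 = 5429.9 kip·in = 5429.9/12 = 452.49 kip·ft.

M_n ≈ 452 kip·ft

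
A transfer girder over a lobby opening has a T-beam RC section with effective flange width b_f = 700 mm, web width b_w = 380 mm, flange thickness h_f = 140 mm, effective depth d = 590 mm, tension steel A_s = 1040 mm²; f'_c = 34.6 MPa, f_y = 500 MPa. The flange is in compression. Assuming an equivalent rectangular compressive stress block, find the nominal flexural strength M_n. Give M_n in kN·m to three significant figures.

M_n ≈ 300 kN·m

Tension: T = A_s f_y = 1040 × 500 = 520000 N.
Try a within the flange: a = T/(0.85 f'_c b_f) = 520000/(0.85 × 34.6 × 700) = 25.26 mm.
Since a = 25.26 ≤ h_f = 140 mm, the stress block lies entirely in the flange; analyse as a rectangular beam of width b_f.
M_n = T(d − a/2) = 520000 × (590 − 12.63) = 300.23 × 10⁶ N·mm.
M_n = 300.23 kN·m.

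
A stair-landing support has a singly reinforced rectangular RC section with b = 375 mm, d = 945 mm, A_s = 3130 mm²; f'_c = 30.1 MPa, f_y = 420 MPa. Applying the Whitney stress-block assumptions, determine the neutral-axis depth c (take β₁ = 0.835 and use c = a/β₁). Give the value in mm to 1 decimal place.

T = A_s f_y = 3130 × 420 = 1314600 N = 1314.6 kN.
Setting C = 0.85 f'_c a b equal to T: a = 1314600/(0.85 × 30.1 × 375) = 137.018 mm.
With β₁ = 0.835, c = a/β₁ = 137.018/0.835 = 164.1 mm.

c ≈ 164.1 mm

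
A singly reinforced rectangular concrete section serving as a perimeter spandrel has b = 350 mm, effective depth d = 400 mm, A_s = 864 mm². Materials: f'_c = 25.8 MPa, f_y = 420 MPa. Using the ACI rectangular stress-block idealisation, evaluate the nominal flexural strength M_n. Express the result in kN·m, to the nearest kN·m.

T = A_s f_y = 864 × 420 = 362880 N = 362.88 kN.
From C = T: a = T/(0.85 f'_c b) = 362880/(0.85 × 25.8 × 350) = 47.28 mm.
M_n = T(d − a/2) = 362.88 kN × (400 − 23.64) mm = 136.57 kN·m.

M_n ≈ 137 kN·m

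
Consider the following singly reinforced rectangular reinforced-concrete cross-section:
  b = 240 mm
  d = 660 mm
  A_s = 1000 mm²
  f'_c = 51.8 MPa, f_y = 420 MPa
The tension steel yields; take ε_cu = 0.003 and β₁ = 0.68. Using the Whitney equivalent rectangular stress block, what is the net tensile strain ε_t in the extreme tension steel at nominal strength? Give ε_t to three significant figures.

ε_t ≈ 0.0309

a = A_s f_y/(0.85 f'_c b) = 39.75 mm.
β₁ = 0.68, so c = a/β₁ = 39.75/0.68 = 58.46 mm.
From the linear strain diagram with ε_cu = 0.003: ε_t = 0.003 (d − c)/c = 0.003 × (660 − 58.46)/58.46 = 0.0309.
Since ε_t ≥ 0.005, the section is tension-controlled.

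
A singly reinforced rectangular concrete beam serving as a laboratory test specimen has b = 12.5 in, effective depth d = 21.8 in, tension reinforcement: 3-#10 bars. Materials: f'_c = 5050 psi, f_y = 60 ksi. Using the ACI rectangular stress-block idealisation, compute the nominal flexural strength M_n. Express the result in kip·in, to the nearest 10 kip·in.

A_s = 3 × 1.27 = 3.81 in².
T = A_s f_y = 3.81 × 60 = 228.6 kips.
a = T/(0.85 f'_c b) = 228.6/(0.85 × 5.05 × 12.5) = 4.260 in.
M_n = T(d − a/2) = 228.6 × (21.8 − 2.13) = 4496.6 kip·in.

M_n ≈ 4500 kip·in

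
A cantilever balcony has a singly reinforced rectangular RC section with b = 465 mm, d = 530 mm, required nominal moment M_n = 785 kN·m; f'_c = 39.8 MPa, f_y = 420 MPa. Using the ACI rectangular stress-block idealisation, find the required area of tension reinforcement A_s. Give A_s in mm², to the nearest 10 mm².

With M_n = 0.85 f'_c a b (d − a/2), solve the quadratic for a:
a = d − √(d² − 2M_n/(0.85 f'_c b)) = 530 − √(530² − 2 × 785×10⁶/(0.85 × 39.8 × 465)) = 104.45 mm.
A_s = 0.85 f'_c a b / f_y = 0.85 × 39.8 × 104.45 × 465 / 420 = 3912.1 mm².

A_s ≈ 3910 mm²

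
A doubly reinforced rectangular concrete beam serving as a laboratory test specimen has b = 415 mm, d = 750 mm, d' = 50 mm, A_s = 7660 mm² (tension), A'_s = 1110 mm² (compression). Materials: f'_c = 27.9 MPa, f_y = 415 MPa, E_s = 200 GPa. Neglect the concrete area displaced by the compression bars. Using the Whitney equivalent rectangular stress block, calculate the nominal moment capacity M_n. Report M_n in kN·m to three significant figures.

Assume both tension and compression steel yield.
Net tension couple steel: A_s − A'_s = 6550 mm².
a = (A_s − A'_s) f_y / (0.85 f'_c b) = 2718250/(0.85 × 27.9 × 415) = 276.20 mm.
c = a/β₁ = 276.20/0.85 = 324.94 mm; ε'_s = 0.003(c − d')/c = 0.0025 ≥ f_y/E_s = 0.0021, so compression steel does yield.
M_n = (A_s − A'_s) f_y (d − a/2) + A'_s f_y (d − d') = [2718250 × (750 − 138.1) + 460650 × (750 − 50)] × 10⁻⁶ = 1663.30 + 322.46 = 1985.76 kN·m.

M_n ≈ 1990 kN·m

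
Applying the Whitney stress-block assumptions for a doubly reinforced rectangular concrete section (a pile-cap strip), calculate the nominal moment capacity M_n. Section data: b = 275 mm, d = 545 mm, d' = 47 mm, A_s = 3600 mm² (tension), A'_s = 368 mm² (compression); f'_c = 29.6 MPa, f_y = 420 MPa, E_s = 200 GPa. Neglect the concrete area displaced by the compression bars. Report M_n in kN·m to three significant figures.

Assume both tension and compression steel yield.
Net tension couple steel: A_s − A'_s = 3232 mm².
a = (A_s − A'_s) f_y / (0.85 f'_c b) = 1357440/(0.85 × 29.6 × 275) = 196.19 mm.
c = a/β₁ = 196.19/0.839 = 233.84 mm; ε'_s = 0.003(c − d')/c = 0.0024 ≥ f_y/E_s = 0.0021, so compression steel does yield.
M_n = (A_s − A'_s) f_y (d − a/2) + A'_s f_y (d − d') = [1357440 × (545 − 98.095) + 154560 × (545 − 47)] × 10⁻⁶ = 606.65 + 76.97 = 683.62 kN·m.

M_n ≈ 684 kN·m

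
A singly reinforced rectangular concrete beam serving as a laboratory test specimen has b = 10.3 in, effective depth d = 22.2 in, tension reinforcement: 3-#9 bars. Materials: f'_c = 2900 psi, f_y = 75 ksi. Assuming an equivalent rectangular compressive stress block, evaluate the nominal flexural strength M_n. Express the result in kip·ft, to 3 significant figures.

A_s = 3 × 1 = 3 in².
T = A_s f_y = 3 × 75 = 225 kips.
a = T/(0.85 f'_c b) = 225/(0.85 × 2.9 × 10.3) = 8.862 in.
M_n = T(d − a/2) = 225 × (22.2 − 4.431) = 3998.0 kip·in = 3998.0/12 = 333.17 kip·ft.

M_n ≈ 333 kip·ft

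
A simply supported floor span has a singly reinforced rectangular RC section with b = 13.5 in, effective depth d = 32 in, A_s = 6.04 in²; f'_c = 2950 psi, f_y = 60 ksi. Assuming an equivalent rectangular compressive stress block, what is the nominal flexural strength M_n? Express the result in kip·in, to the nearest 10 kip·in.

M_n ≈ 9660 kip·in

T = A_s f_y = 6.04 × 60 = 362.4 kips.
a = T/(0.85 f'_c b) = 362.4/(0.85 × 2.95 × 13.5) = 10.706 in.
M_n = T(d − a/2) = 362.4 × (32 − 5.353) = 9656.9 kip·in.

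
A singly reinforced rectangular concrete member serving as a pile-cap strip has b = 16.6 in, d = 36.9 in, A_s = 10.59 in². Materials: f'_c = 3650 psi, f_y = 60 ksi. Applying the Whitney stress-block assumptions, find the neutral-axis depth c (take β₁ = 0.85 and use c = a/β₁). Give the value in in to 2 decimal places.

T = A_s f_y = 10.59 × 60 = 635.4 kips.
a = T/(0.85 f'_c b) = 635.4/(0.85 × 3.65 × 16.6) = 12.3375 in.
With β₁ = 0.85, c = a/β₁ = 12.3375/0.85 = 14.51 in.

c ≈ 14.51 in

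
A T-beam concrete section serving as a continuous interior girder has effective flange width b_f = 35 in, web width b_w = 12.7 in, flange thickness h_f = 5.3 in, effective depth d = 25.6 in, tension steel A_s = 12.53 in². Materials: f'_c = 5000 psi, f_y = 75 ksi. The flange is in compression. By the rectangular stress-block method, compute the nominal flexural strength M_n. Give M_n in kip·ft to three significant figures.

Tension: T = A_s f_y = 12.53 × 75 = 939.75 kips.
Try a within the flange: a = T/(0.85 f'_c b_f) = 939.75/(0.85 × 5 × 35) = 6.318 in.
a = 6.318 > h_f = 5.3 in: the block extends into the web. Split into flange-overhang and web parts.
C_f = 0.85 f'_c (b_f − b_w) h_f = 0.85 × 5 × (35 − 12.7) × 5.3 = 502.3 kips.
Remaining web compression depth: a_w = (T − C_f)/(0.85 f'_c b_w) = (939.75 − 502.3)/(0.85 × 5 × 12.7) = 8.105 in.
M_n = C_f(d − h_f/2) + (T − C_f)(d − a_w/2) = 502.3 × (25.6 − 2.65) + 437.45 × (25.6 − 4.0525) = 11527.8 + 9426.0 = 20953.8 kip·in.
M_n = 20953.8/12 = 1746.15 kip·ft.

M_n ≈ 1750 kip·ft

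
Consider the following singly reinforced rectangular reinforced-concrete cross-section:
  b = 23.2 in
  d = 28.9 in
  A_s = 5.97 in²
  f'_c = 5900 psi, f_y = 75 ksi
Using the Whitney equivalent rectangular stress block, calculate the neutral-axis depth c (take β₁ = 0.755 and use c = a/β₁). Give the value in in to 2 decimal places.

T = A_s f_y = 5.97 × 75 = 447.75 kips.
a = T/(0.85 f'_c b) = 447.75/(0.85 × 5.9 × 23.2) = 3.8484 in.
With β₁ = 0.755, c = a/β₁ = 3.8484/0.755 = 5.10 in.

c ≈ 5.10 in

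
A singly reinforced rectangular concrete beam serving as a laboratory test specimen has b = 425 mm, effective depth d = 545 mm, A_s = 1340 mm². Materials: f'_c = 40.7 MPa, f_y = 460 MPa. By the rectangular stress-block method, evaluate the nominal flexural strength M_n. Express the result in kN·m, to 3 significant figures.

M_n ≈ 323 kN·m

T = A_s f_y = 1340 × 460 = 616400 N = 616.4 kN.
From C = T: a = T/(0.85 f'_c b) = 616400/(0.85 × 40.7 × 425) = 41.92 mm.
M_n = T(d − a/2) = 616.4 kN × (545 − 20.96) mm = 323.02 kN·m.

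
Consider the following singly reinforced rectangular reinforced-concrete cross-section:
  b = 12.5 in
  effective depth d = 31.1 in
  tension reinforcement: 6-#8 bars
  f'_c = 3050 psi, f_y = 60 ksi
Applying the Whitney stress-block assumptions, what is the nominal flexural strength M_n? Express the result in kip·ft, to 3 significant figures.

A_s = 6 × 0.79 = 4.74 in².
T = A_s f_y = 4.74 × 60 = 284.4 kips.
a = T/(0.85 f'_c b) = 284.4/(0.85 × 3.05 × 12.5) = 8.776 in.
M_n = T(d − a/2) = 284.4 × (31.1 − 4.388) = 7596.9 kip·in = 7596.9/12 = 633.08 kip·ft.

M_n ≈ 633 kip·ft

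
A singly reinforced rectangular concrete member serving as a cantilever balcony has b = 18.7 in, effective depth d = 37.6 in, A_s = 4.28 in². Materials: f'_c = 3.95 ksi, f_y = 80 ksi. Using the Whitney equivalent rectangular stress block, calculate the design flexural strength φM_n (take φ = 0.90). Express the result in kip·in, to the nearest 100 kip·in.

φM_n ≈ 10700 kip·in

T = A_s f_y = 4.28 × 80 = 342.4 kips.
a = T/(0.85 f'_c b) = 342.4/(0.85 × 3.95 × 18.7) = 5.454 in.
M_n = T(d − a/2) = 342.4 × (37.6 − 2.727) = 11940.5 kip·in.
φM_n = 0.90 × 11940.5 = 10746.5 kip·in.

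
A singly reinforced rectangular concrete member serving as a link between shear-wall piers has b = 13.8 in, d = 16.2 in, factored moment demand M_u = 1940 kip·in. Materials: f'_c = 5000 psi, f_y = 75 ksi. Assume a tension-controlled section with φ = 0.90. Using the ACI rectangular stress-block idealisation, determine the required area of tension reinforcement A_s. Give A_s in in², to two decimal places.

A_s ≈ 1.92 in²

M_n = M_u/φ = 1940/0.90 = 2155.56 kip·in.
From M_n = 0.85 f'_c a b (d − a/2):
a = d − √(d² − 2M_n/(0.85 f'_c b)) = 16.2 − √(16.2² − 2 × 2155.56/(0.85 × 5 × 13.8)) = 2.455 in.
A_s = 0.85 f'_c a b / f_y = 0.85 × 5 × 2.455 × 13.8 / 75 = 1.920 in².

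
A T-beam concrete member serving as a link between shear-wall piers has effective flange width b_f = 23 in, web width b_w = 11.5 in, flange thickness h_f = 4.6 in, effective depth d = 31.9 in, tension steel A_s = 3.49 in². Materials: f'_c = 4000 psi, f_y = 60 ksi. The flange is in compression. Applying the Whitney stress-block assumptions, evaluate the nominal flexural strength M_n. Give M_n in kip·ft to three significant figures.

Tension: T = A_s f_y = 3.49 × 60 = 209.4 kips.
Try a within the flange: a = T/(0.85 f'_c b_f) = 209.4/(0.85 × 4 × 23) = 2.678 in.
Since a = 2.678 ≤ h_f = 4.6 in, the stress block lies entirely in the flange; analyse as a rectangular beam of width b_f.
M_n = T(d − a/2) = 209.4 × (31.9 − 1.339) = 6399.5 kip·in.
M_n = 6399.5/12 = 533.29 kip·ft.

M_n ≈ 533 kip·ft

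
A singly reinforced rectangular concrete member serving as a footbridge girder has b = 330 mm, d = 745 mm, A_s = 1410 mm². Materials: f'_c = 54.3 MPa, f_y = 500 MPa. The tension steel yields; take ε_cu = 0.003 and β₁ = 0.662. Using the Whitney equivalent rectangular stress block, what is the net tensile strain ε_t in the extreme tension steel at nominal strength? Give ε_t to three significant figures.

ε_t ≈ 0.0290

a = A_s f_y/(0.85 f'_c b) = 46.29 mm.
β₁ = 0.662, so c = a/β₁ = 46.29/0.662 = 69.92 mm.
From the linear strain diagram with ε_cu = 0.003: ε_t = 0.003 (d − c)/c = 0.003 × (745 − 69.92)/69.92 = 0.0290.
Since ε_t ≥ 0.005, the section is tension-controlled.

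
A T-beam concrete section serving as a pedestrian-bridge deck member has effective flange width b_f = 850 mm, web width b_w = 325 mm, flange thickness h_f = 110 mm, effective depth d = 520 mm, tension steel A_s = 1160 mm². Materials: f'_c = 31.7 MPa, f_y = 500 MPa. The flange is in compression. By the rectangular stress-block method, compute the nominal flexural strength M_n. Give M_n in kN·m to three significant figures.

Tension: T = A_s f_y = 1160 × 500 = 580000 N.
Try a within the flange: a = T/(0.85 f'_c b_f) = 580000/(0.85 × 31.7 × 850) = 25.32 mm.
Since a = 25.32 ≤ h_f = 110 mm, the stress block lies entirely in the flange; analyse as a rectangular beam of width b_f.
M_n = T(d − a/2) = 580000 × (520 − 12.66) = 294.26 × 10⁶ N·mm.
M_n = 294.26 kN·m.

M_n ≈ 294 kN·m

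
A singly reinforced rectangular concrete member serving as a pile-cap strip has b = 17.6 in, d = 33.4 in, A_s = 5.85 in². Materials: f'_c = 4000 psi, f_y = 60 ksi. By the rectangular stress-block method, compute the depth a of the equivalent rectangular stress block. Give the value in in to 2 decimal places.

T = A_s f_y = 5.85 × 60 = 351 kips.
a = T/(0.85 f'_c b) = 351/(0.85 × 4 × 17.6) = 5.87 in.

a ≈ 5.87 in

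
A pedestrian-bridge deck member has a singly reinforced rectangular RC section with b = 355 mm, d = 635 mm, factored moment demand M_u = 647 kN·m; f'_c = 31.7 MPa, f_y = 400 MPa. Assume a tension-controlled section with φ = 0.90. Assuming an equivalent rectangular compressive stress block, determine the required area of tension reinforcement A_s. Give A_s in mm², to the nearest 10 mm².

M_n = M_u/φ = 647/0.90 = 718.889 kN·m.
With M_n = 0.85 f'_c a b (d − a/2), solve the quadratic for a:
a = d − √(d² − 2M_n/(0.85 f'_c b)) = 635 − √(635² − 2 × 718.889×10⁶/(0.85 × 31.7 × 355)) = 132.09 mm.
A_s = 0.85 f'_c a b / f_y = 0.85 × 31.7 × 132.09 × 355 / 400 = 3158.8 mm².

A_s ≈ 3160 mm²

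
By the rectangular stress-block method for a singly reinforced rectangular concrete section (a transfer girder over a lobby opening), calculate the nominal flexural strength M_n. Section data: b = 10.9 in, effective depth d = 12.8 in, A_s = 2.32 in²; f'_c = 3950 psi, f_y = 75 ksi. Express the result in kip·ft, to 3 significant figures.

M_n ≈ 151 kip·ft

T = A_s f_y = 2.32 × 75 = 174 kips.
a = T/(0.85 f'_c b) = 174/(0.85 × 3.95 × 10.9) = 4.755 in.
M_n = T(d − a/2) = 174 × (12.8 − 2.3775) = 1813.5 kip·in = 1813.5/12 = 151.13 kip·ft.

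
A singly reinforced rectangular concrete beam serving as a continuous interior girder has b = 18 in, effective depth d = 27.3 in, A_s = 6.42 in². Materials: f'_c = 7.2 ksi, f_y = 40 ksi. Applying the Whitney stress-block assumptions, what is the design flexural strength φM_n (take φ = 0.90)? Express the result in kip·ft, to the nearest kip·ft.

φM_n ≈ 503 kip·ft

T = A_s f_y = 6.42 × 40 = 256.8 kips.
a = T/(0.85 f'_c b) = 256.8/(0.85 × 7.2 × 18) = 2.331 in.
M_n = T(d − a/2) = 256.8 × (27.3 − 1.1655) = 6711.3 kip·in = 6711.3/12 = 559.28 kip·ft.
φM_n = 0.90 × 559.28 = 503.35 kip·ft.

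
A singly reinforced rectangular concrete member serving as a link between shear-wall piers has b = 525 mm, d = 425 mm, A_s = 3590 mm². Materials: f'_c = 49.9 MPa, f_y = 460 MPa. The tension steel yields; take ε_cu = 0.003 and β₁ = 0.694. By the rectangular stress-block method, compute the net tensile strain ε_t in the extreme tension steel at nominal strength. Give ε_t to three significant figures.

a = A_s f_y/(0.85 f'_c b) = 74.16 mm.
β₁ = 0.694, so c = a/β₁ = 74.16/0.694 = 106.86 mm.
From the linear strain diagram with ε_cu = 0.003: ε_t = 0.003 (d − c)/c = 0.003 × (425 − 106.86)/106.86 = 0.00893.
Since ε_t ≥ 0.005, the section is tension-controlled.

ε_t ≈ 0.00893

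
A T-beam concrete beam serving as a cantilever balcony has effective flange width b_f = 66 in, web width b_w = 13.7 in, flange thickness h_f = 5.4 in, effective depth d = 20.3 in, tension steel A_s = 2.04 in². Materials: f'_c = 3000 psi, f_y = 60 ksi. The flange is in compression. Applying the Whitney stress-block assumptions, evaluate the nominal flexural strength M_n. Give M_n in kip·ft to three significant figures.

M_n ≈ 203 kip·ft

Tension: T = A_s f_y = 2.04 × 60 = 122.4 kips.
Try a within the flange: a = T/(0.85 f'_c b_f) = 122.4/(0.85 × 3 × 66) = 0.727 in.
Since a = 0.727 ≤ h_f = 5.4 in, the stress block lies entirely in the flange; analyse as a rectangular beam of width b_f.
M_n = T(d − a/2) = 122.4 × (20.3 − 0.3635) = 2440.2 kip·in.
M_n = 2440.2/12 = 203.35 kip·ft.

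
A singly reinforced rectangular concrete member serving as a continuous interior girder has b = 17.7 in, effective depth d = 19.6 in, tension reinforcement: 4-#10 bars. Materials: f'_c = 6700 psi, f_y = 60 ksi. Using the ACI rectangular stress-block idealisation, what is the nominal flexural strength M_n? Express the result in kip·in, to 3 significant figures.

M_n ≈ 5510 kip·in

A_s = 4 × 1.27 = 5.08 in².
T = A_s f_y = 5.08 × 60 = 304.8 kips.
a = T/(0.85 f'_c b) = 304.8/(0.85 × 6.7 × 17.7) = 3.024 in.
M_n = T(d − a/2) = 304.8 × (19.6 − 1.512) = 5513.2 kip·in.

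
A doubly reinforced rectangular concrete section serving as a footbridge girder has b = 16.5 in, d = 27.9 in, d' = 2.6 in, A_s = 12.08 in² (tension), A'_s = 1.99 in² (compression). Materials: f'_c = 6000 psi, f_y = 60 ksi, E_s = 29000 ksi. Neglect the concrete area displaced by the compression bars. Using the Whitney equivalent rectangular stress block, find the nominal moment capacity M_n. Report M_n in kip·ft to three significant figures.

Assume both steels yield.
a = (A_s − A'_s) f_y/(0.85 f'_c b) = (12.08 − 1.99) × 60/(0.85 × 6 × 16.5) = 7.194 in.
c = a/β₁ = 7.194/0.75 = 9.592 in; ε'_s = 0.003(c − d')/c = 0.0022 ≥ ε_y = 0.0021, so the compression steel yields.
M_n = (A_s − A'_s) f_y (d − a/2) + A'_s f_y (d − d') = 605.4 × (27.9 − 3.597) + 119.4 × (27.9 − 2.6) = 14713.0 + 3020.8 = 17733.8 kip·in = 17733.8/12 = 1477.82 kip·ft.

M_n ≈ 1480 kip·ft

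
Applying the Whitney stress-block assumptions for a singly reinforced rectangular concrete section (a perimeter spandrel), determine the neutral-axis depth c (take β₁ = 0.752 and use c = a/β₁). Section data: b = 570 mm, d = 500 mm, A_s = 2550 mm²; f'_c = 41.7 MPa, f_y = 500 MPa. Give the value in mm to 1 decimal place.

T = A_s f_y = 2550 × 500 = 1275000 N = 1275 kN.
Setting C = 0.85 f'_c a b equal to T: a = 1275000/(0.85 × 41.7 × 570) = 63.107 mm.
With β₁ = 0.752, c = a/β₁ = 63.107/0.752 = 83.9 mm.

c ≈ 83.9 mm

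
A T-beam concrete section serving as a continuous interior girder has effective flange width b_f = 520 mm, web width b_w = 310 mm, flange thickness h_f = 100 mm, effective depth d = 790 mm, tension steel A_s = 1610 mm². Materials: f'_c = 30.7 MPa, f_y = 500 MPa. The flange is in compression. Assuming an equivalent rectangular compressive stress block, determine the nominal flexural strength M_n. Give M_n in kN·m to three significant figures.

M_n ≈ 612 kN·m

Tension: T = A_s f_y = 1610 × 500 = 805000 N.
Try a within the flange: a = T/(0.85 f'_c b_f) = 805000/(0.85 × 30.7 × 520) = 59.32 mm.
Since a = 59.32 ≤ h_f = 100 mm, the stress block lies entirely in the flange; analyse as a rectangular beam of width b_f.
M_n = T(d − a/2) = 805000 × (790 − 29.66) = 612.07 × 10⁶ N·mm.
M_n = 612.07 kN·m.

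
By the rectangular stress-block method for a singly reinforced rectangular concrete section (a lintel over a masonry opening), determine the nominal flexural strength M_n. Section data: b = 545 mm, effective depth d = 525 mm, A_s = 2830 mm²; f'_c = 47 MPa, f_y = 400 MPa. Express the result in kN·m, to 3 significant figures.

T = A_s f_y = 2830 × 400 = 1132000 N = 1132 kN.
From C = T: a = T/(0.85 f'_c b) = 1132000/(0.85 × 47 × 545) = 51.99 mm.
M_n = T(d − a/2) = 1132 kN × (525 − 25.995) mm = 564.87 kN·m.

M_n ≈ 565 kN·m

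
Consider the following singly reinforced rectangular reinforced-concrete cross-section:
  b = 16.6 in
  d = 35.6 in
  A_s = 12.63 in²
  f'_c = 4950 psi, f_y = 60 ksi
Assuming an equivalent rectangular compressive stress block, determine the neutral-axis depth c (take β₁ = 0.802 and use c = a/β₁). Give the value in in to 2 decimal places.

T = A_s f_y = 12.63 × 60 = 757.8 kips.
a = T/(0.85 f'_c b) = 757.8/(0.85 × 4.95 × 16.6) = 10.8498 in.
With β₁ = 0.802, c = a/β₁ = 10.8498/0.802 = 13.53 in.

c ≈ 13.53 in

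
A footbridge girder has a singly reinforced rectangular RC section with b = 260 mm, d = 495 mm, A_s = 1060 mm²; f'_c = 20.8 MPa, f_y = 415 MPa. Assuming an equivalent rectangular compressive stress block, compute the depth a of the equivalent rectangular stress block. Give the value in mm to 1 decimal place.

T = A_s f_y = 1060 × 415 = 439900 N = 439.9 kN.
Setting C = 0.85 f'_c a b equal to T: a = 439900/(0.85 × 20.8 × 260) = 95.7 mm.

a ≈ 95.7 mm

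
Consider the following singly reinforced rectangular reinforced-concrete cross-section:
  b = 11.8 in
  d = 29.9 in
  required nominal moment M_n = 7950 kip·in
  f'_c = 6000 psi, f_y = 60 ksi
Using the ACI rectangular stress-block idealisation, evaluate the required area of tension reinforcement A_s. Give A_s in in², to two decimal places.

From M_n = 0.85 f'_c a b (d − a/2):
a = d − √(d² − 2M_n/(0.85 f'_c b)) = 29.9 − √(29.9² − 2 × 7950/(0.85 × 6 × 11.8)) = 4.804 in.
A_s = 0.85 f'_c a b / f_y = 0.85 × 6 × 4.804 × 11.8 / 60 = 4.818 in².

A_s ≈ 4.82 in²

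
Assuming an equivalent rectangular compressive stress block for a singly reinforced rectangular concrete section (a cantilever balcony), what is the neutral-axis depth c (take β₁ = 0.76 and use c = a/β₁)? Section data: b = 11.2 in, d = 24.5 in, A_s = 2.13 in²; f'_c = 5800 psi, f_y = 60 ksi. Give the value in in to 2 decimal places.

T = A_s f_y = 2.13 × 60 = 127.8 kips.
a = T/(0.85 f'_c b) = 127.8/(0.85 × 5.8 × 11.2) = 2.3145 in.
With β₁ = 0.76, c = a/β₁ = 2.3145/0.76 = 3.05 in.

c ≈ 3.05 in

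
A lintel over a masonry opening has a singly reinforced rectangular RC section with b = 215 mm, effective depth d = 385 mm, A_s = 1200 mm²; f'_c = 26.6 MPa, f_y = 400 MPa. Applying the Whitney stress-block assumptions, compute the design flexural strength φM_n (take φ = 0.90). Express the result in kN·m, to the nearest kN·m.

φM_n ≈ 145 kN·m

T = A_s f_y = 1200 × 400 = 480000 N = 480 kN.
From C = T: a = T/(0.85 f'_c b) = 480000/(0.85 × 26.6 × 215) = 98.74 mm.
M_n = T(d − a/2) = 480 kN × (385 − 49.37) mm = 161.10 kN·m.
φM_n = 0.90 × 161.10 = 144.99 kN·m.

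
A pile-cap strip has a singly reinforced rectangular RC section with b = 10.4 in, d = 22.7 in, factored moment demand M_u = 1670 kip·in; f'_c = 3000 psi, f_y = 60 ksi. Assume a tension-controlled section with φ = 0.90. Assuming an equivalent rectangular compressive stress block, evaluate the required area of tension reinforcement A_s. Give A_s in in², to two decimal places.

M_n = M_u/φ = 1670/0.90 = 1855.56 kip·in.
From M_n = 0.85 f'_c a b (d − a/2):
a = d − √(d² − 2M_n/(0.85 f'_c b)) = 22.7 − √(22.7² − 2 × 1855.56/(0.85 × 3 × 10.4)) = 3.326 in.
A_s = 0.85 f'_c a b / f_y = 0.85 × 3 × 3.326 × 10.4 / 60 = 1.470 in².

A_s ≈ 1.47 in²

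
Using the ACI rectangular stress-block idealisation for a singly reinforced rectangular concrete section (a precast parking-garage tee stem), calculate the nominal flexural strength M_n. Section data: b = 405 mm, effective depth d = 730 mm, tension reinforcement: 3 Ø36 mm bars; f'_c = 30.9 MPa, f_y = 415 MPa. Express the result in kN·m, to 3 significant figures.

A_s = 3 × 1018 = 3054 mm².
T = A_s f_y = 3054 × 415 = 1267410 N = 1267.41 kN.
From C = T: a = T/(0.85 f'_c b) = 1267410/(0.85 × 30.9 × 405) = 119.15 mm.
M_n = T(d − a/2) = 1267.41 kN × (730 − 59.575) mm = 849.70 kN·m.

M_n ≈ 850 kN·m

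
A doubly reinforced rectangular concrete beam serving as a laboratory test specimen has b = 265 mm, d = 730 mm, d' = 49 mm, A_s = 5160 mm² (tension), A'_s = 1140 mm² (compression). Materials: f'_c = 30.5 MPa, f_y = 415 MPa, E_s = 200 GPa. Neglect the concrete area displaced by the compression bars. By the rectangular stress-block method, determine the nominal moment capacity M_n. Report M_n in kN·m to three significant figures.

Assume both tension and compression steel yield.
Net tension couple steel: A_s − A'_s = 4020 mm².
a = (A_s − A'_s) f_y / (0.85 f'_c b) = 1668300/(0.85 × 30.5 × 265) = 242.83 mm.
c = a/β₁ = 242.83/0.832 = 291.86 mm; ε'_s = 0.003(c − d')/c = 0.0025 ≥ f_y/E_s = 0.0021, so compression steel does yield.
M_n = (A_s − A'_s) f_y (d − a/2) + A'_s f_y (d − d') = [1668300 × (730 − 121.415) + 473100 × (730 − 49)] × 10⁻⁶ = 1015.30 + 322.18 = 1337.48 kN·m.

M_n ≈ 1340 kN·m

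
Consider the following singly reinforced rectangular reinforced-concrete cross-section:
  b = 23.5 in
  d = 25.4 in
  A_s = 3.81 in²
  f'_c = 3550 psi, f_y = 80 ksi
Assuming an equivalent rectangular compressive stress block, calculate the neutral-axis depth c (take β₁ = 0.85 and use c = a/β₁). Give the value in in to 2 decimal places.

c ≈ 5.06 in

T = A_s f_y = 3.81 × 80 = 304.8 kips.
a = T/(0.85 f'_c b) = 304.8/(0.85 × 3.55 × 23.5) = 4.2983 in.
With β₁ = 0.85, c = a/β₁ = 4.2983/0.85 = 5.06 in.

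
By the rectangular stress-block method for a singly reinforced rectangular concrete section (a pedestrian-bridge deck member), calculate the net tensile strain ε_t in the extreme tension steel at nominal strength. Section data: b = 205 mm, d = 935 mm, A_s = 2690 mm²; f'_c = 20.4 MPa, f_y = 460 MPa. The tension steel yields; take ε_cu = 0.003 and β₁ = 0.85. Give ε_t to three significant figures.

a = A_s f_y/(0.85 f'_c b) = 348.10 mm.
β₁ = 0.85, so c = a/β₁ = 348.10/0.85 = 409.53 mm.
From the linear strain diagram with ε_cu = 0.003: ε_t = 0.003 (d − c)/c = 0.003 × (935 − 409.53)/409.53 = 0.00385.
ε_t < 0.004 — the section is over-reinforced for flexure under ACI limits.

ε_t ≈ 0.00385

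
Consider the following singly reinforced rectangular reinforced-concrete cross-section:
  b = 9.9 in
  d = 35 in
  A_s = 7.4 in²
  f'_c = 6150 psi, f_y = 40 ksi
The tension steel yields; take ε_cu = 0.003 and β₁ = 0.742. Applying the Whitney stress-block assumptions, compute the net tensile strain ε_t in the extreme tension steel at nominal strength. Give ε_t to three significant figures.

ε_t ≈ 0.0106

a = A_s f_y/(0.85 f'_c b) = 5.720 in.
β₁ = 0.742, so c = a/β₁ = 5.720/0.742 = 7.709 in.
From the linear strain diagram with ε_cu = 0.003: ε_t = 0.003 (d − c)/c = 0.003 × (35 − 7.709)/7.709 = 0.0106.
Since ε_t ≥ 0.005, the section is tension-controlled.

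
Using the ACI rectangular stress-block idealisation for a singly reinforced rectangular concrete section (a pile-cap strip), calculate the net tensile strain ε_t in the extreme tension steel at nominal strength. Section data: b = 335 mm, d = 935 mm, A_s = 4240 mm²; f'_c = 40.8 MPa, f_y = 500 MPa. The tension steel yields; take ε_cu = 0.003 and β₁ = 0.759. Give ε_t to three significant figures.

a = A_s f_y/(0.85 f'_c b) = 182.48 mm.
β₁ = 0.759, so c = a/β₁ = 182.48/0.759 = 240.42 mm.
From the linear strain diagram with ε_cu = 0.003: ε_t = 0.003 (d − c)/c = 0.003 × (935 − 240.42)/240.42 = 0.00867.
Since ε_t ≥ 0.005, the section is tension-controlled.

ε_t ≈ 0.00867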